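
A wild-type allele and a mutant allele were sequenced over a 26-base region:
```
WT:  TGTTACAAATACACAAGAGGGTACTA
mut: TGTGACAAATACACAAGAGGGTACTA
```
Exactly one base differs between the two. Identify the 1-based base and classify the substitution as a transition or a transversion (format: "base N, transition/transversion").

Base 4 changes T→G. T is a pyrimidine and G is a purine, so this is a transversion.

base 4, transversion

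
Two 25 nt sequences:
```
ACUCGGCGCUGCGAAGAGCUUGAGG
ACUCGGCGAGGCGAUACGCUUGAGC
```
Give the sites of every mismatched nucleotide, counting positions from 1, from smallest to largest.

9, 10, 15, 16, 17, 25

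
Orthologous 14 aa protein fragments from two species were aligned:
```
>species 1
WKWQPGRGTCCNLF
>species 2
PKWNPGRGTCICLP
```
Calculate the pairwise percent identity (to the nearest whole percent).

5 positions differ (1, 4, 11, 12, 14), so 9 of 14 match: 9/14 = 64.29%.

64%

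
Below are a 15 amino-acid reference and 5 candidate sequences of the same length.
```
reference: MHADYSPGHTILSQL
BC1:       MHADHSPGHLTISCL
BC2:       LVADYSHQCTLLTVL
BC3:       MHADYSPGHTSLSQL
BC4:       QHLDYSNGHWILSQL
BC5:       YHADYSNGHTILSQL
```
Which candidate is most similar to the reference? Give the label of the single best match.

BC3

BC1 differs at 5 residues; BC2 differs at 8 residues; BC3 differs at 1 residue; BC4 differs at 4 residues; BC5 differs at 2 residues. The closest is BC3.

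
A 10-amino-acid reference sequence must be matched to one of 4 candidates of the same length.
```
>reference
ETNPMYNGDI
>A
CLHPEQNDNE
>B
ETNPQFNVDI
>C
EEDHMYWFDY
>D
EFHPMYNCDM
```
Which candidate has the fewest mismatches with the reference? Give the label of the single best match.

A differs at 8 residues; B differs at 3 residues; C differs at 6 residues; D differs at 4 residues. The closest is B.

B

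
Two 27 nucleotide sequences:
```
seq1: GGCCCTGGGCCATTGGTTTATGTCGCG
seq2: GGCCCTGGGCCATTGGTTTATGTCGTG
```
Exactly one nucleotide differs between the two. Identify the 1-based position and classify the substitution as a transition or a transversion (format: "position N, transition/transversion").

The sequences differ only at position 26: C→T (pyrimidine→pyrimidine), a transition.

position 26, transition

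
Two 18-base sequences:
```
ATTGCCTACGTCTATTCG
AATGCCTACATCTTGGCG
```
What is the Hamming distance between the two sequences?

5

Mismatches (1-based): position 2: T→A; position 10: G→A; position 14: A→T; position 15: T→G; position 16: T→G.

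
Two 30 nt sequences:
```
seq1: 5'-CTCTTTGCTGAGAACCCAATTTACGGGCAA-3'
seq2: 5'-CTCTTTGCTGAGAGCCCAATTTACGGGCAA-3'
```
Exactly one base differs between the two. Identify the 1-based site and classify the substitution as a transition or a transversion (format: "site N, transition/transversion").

site 14, transition

Site 14 changes A→G. A is a purine and G is a purine, so this is a transition.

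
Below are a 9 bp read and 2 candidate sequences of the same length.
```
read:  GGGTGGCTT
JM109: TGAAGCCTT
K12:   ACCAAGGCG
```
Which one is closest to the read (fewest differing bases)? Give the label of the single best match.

Hamming distances to read — JM109: 4; K12: 8.
Smallest is JM109 with 4 mismatches.

JM109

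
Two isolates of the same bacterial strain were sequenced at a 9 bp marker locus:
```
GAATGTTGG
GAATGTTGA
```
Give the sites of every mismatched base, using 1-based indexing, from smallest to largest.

Differences at site 9 (G→A).

9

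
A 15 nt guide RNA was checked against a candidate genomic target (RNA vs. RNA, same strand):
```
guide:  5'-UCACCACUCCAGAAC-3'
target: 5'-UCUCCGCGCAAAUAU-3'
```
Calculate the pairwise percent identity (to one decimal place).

Mismatches at positions 3, 6, 8, 10, 12, 13, 15 (1-based): 7 of 15.
Identical positions: 8/15 = 53.33% → 53.3%.

53.3%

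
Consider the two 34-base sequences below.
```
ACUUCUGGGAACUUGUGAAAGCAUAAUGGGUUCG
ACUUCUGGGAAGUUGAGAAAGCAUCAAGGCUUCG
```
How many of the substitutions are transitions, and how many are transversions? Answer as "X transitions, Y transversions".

0 transitions, 5 transversions

Mismatches (1-based):
base 12: C→G (pyrimidine→purine, transversion)
base 16: U→A (pyrimidine→purine, transversion)
base 25: A→C (purine→pyrimidine, transversion)
base 27: U→A (pyrimidine→purine, transversion)
base 30: G→C (purine→pyrimidine, transversion)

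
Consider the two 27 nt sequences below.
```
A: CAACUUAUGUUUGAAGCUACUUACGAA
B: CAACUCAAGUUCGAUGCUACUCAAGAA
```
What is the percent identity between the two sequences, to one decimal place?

6 positions differ (6, 8, 12, 15, 22, 24), so 21 of 27 match: 21/27 = 77.78%.

77.8%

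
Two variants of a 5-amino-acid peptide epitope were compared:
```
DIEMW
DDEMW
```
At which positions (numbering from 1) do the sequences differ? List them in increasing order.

Differences at position 2 (I→D).

2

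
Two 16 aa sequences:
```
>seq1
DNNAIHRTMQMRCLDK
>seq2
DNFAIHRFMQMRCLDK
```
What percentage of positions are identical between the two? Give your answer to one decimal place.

87.5%

2 positions differ (3, 8), so 14 of 16 match: 14/16 = 87.5%.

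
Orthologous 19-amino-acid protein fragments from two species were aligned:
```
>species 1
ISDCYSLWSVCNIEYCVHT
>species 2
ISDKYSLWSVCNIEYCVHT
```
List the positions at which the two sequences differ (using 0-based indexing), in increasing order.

3

Scanning 0-based: 3: C/K.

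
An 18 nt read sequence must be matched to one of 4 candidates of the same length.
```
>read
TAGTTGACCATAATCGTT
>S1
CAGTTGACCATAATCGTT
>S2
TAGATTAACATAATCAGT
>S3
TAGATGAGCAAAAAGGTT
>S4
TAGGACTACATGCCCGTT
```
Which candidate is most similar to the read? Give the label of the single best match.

S1

S1 differs at 1 site; S2 differs at 5 sites; S3 differs at 5 sites; S4 differs at 8 sites. The closest is S1.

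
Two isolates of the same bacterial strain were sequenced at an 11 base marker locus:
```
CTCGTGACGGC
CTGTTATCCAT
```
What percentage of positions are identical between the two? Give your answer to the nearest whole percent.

7 positions differ (3, 4, 6, 7, 9, 10, 11), so 4 of 11 match: 4/11 = 36.36%.

36%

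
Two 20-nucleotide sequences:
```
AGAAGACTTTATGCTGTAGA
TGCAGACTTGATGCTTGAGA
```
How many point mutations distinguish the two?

Mismatches (1-based): base 1: A→T; base 3: A→C; base 10: T→G; base 16: G→T; base 17: T→G.

5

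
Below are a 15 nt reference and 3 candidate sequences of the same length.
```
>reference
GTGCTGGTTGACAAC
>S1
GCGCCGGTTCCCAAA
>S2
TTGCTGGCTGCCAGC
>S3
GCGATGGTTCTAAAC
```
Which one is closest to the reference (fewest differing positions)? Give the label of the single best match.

S1 differs at 5 positions; S2 differs at 4 positions; S3 differs at 5 positions. The closest is S2.

S2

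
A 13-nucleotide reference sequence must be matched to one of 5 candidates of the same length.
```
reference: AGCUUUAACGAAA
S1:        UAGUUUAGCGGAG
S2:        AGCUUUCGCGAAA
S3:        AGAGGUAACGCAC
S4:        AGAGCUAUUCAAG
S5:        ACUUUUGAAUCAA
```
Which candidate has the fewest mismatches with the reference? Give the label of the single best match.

Hamming distances to reference — S1: 6; S2: 2; S3: 5; S4: 7; S5: 6.
Smallest is S2 with 2 mismatches.

S2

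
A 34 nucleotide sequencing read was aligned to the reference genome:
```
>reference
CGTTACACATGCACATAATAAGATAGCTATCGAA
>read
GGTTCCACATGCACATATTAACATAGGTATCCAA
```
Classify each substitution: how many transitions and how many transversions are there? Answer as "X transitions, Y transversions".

0 transitions, 6 transversions

Transitions (purine↔purine or pyrimidine↔pyrimidine): none.
Transversions (purine↔pyrimidine): 1 C→G, 5 A→C, 18 A→T, 22 G→C, 27 C→G, 32 G→C.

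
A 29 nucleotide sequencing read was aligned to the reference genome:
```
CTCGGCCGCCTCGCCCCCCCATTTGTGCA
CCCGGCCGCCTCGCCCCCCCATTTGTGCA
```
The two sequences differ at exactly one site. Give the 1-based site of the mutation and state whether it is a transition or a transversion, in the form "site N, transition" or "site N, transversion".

site 2, transition

Site 2 changes T→C. T is a pyrimidine and C is a pyrimidine, so this is a transition.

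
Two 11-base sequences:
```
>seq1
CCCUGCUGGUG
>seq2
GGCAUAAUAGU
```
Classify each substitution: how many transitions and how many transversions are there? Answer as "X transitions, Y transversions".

Transitions (purine↔purine or pyrimidine↔pyrimidine): 9 G→A.
Transversions (purine↔pyrimidine): 1 C→G, 2 C→G, 4 U→A, 5 G→U, 6 C→A, 7 U→A, 8 G→U, 10 U→G, 11 G→U.

1 transition, 9 transversions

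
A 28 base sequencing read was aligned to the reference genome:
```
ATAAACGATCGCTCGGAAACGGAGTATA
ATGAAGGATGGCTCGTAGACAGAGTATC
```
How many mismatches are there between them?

The sequences differ at sites 3, 6, 10, 16, 18, 21, 28 (1-based) — 7 in total.

7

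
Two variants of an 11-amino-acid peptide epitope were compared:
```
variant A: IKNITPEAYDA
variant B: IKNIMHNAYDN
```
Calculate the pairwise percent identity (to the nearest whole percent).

Mismatches at positions 5, 6, 7, 11 (1-based): 4 of 11.
Identical positions: 7/11 = 63.64% → 64%.

64%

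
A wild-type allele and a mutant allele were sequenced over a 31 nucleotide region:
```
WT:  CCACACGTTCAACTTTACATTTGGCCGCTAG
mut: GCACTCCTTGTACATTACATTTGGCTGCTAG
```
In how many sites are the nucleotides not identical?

The sequences differ at sites 1, 5, 7, 10, 11, 14, 26 (1-based) — 7 in total.

7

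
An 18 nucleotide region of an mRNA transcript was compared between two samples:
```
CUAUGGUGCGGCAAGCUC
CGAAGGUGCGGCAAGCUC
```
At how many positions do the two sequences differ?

2

Mismatches (1-based): position 2: U→G; position 4: U→A.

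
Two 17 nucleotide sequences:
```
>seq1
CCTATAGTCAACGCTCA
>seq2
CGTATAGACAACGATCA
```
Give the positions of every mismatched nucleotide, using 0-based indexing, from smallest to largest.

Differences at position 1 (C→G), position 7 (T→A), position 13 (C→A).

1, 7, 13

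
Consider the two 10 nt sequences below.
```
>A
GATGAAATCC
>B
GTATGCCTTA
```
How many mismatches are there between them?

8

Comparing position by position, 8 sites differ: 2 (A/T), 3 (T/A), 4 (G/T), 5 (A/G), 6 (A/C), 7 (A/C), 9 (C/T), 10 (C/A).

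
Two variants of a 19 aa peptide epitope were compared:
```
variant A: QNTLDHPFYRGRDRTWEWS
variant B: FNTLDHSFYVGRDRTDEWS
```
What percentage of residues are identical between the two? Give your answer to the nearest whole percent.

79%

Mismatches at positions 1, 7, 10, 16 (1-based): 4 of 19.
Identical positions: 15/19 = 78.95% → 79%.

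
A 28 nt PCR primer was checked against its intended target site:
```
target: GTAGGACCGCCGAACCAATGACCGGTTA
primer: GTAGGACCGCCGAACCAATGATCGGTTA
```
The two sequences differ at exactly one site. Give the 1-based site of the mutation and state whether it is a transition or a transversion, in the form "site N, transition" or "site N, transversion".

The sequences differ only at site 22: C→T (pyrimidine→pyrimidine), a transition.

site 22, transition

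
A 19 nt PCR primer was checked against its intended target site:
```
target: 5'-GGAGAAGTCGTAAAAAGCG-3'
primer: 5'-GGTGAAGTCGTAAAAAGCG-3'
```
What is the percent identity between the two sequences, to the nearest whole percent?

Mismatch at position 3 (1-based): 1 of 19.
Identical positions: 18/19 = 94.74% → 95%.

95%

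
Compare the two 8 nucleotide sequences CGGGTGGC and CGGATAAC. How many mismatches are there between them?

3

Mismatches (1-based): site 4: G→A; site 6: G→A; site 7: G→A.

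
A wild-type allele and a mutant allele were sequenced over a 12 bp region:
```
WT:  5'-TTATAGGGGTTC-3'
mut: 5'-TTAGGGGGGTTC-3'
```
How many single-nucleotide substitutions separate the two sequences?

Comparing position by position, 2 bases differ: 4 (T/G), 5 (A/G).

2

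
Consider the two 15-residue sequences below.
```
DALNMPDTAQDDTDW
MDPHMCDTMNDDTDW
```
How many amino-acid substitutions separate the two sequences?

7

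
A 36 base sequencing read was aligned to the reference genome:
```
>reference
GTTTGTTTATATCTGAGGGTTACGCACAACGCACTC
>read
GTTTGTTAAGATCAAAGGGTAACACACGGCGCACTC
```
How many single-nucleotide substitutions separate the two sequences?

8

The sequences differ at positions 8, 10, 14, 15, 21, 24, 28, 29 (1-based) — 8 in total.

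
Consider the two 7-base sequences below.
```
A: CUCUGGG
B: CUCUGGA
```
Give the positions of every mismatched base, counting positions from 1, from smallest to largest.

7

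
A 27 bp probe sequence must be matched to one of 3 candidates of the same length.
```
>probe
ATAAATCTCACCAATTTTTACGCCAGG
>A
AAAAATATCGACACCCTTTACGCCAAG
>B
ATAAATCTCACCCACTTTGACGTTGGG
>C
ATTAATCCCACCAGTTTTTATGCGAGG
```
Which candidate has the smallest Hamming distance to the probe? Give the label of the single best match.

C

A differs at 8 sites; B differs at 6 sites; C differs at 5 sites. The closest is C.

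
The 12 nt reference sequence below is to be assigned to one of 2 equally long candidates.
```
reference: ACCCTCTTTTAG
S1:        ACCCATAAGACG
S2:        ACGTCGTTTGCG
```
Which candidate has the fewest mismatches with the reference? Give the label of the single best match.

S1 differs at 7 positions; S2 differs at 6 positions. The closest is S2.

S2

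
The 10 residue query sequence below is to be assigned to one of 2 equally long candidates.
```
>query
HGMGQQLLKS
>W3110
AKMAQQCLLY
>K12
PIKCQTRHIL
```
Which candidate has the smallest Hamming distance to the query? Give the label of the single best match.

W3110

W3110 differs at 6 residues; K12 differs at 9 residues. The closest is W3110.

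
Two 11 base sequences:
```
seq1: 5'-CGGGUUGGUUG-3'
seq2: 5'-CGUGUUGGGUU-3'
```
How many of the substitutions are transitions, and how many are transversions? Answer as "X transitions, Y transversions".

Transitions (purine↔purine or pyrimidine↔pyrimidine): none.
Transversions (purine↔pyrimidine): 3 G→U, 9 U→G, 11 G→U.

0 transitions, 3 transversions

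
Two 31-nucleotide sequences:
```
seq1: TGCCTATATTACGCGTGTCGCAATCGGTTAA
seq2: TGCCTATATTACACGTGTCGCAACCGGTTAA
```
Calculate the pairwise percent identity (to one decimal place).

2 positions differ (13, 24), so 29 of 31 match: 29/31 = 93.55%.

93.5%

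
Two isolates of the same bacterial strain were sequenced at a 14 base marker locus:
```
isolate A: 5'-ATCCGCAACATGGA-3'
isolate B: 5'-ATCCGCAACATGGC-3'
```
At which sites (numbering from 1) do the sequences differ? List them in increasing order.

14

Scanning 1-based: 14: A/C.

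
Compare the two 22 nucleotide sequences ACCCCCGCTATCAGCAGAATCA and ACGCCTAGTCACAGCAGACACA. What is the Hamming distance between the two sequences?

8

Comparing position by position, 8 positions differ: 3 (C/G), 6 (C/T), 7 (G/A), 8 (C/G), 10 (A/C), 11 (T/A), 19 (A/C), 20 (T/A).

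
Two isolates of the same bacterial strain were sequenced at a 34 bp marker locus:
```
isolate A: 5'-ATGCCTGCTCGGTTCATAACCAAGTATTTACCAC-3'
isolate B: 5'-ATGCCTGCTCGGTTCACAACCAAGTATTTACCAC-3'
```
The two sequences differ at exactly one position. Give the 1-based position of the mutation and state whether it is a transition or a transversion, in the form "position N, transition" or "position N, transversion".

position 17, transition

The sequences differ only at position 17: T→C (pyrimidine→pyrimidine), a transition.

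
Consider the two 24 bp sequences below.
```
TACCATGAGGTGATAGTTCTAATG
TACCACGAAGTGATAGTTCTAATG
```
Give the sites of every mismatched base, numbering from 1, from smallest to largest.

6, 9

Differences at site 6 (T→C), site 9 (G→A).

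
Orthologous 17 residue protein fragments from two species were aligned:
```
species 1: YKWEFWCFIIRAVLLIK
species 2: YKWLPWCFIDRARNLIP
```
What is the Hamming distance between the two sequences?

The sequences differ at residues 4, 5, 10, 13, 14, 17 (1-based) — 6 in total.

6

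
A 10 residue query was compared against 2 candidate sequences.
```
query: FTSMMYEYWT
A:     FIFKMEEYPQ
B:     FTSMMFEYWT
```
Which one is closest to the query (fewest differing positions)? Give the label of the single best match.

Hamming distances to query — A: 6; B: 1.
Smallest is B with 1 mismatch.

B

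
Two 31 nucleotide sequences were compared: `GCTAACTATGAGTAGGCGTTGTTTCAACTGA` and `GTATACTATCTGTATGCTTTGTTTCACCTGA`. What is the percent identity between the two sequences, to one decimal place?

Mismatches at positions 2, 3, 4, 10, 11, 15, 18, 27 (1-based): 8 of 31.
Identical positions: 23/31 = 74.19% → 74.2%.

74.2%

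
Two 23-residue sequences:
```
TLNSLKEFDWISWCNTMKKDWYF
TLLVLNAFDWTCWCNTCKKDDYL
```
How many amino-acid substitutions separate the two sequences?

Comparing position by position, 9 positions differ: 3 (N/L), 4 (S/V), 6 (K/N), 7 (E/A), 11 (I/T), 12 (S/C), 17 (M/C), 21 (W/D), 23 (F/L).

9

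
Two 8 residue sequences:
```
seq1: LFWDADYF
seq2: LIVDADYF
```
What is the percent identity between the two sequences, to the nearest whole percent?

75%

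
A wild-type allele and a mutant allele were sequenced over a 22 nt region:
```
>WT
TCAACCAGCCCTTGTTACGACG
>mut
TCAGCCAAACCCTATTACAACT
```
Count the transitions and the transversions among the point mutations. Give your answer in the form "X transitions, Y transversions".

5 transitions, 2 transversions

Mismatches (1-based):
site 4: A→G (purine→purine, transition)
site 8: G→A (purine→purine, transition)
site 9: C→A (pyrimidine→purine, transversion)
site 12: T→C (pyrimidine→pyrimidine, transition)
site 14: G→A (purine→purine, transition)
site 19: G→A (purine→purine, transition)
site 22: G→T (purine→pyrimidine, transversion)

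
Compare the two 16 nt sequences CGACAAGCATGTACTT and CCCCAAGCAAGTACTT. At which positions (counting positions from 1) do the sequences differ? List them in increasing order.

Scanning 1-based: 2: G/C; 3: A/C; 10: T/A.

2, 3, 10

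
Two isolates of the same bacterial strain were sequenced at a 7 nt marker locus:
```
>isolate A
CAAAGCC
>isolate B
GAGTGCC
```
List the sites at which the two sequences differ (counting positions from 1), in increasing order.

1, 3, 4

Differences at site 1 (C→G), site 3 (A→G), site 4 (A→T).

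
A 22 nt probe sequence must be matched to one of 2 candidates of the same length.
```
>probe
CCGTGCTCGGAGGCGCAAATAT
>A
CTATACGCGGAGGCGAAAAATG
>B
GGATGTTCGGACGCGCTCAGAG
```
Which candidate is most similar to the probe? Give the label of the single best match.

Hamming distances to probe — A: 8; B: 9.
Smallest is A with 8 mismatches.

A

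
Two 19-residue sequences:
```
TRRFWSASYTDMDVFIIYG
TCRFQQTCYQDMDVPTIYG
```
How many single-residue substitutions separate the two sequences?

8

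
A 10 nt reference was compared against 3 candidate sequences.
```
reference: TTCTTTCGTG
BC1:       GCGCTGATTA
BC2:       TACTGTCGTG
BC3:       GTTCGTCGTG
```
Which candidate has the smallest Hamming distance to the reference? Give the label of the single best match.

BC1 differs at 8 positions; BC2 differs at 2 positions; BC3 differs at 4 positions. The closest is BC2.

BC2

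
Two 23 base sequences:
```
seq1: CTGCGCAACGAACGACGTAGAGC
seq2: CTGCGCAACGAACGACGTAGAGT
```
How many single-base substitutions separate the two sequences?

1

Comparing position by position, 1 base differs: 23 (C/T).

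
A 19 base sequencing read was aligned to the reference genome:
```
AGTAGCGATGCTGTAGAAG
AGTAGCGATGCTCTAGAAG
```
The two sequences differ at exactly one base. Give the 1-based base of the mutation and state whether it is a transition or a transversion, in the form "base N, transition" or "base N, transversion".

Base 13 changes G→C. G is a purine and C is a pyrimidine, so this is a transversion.

base 13, transversion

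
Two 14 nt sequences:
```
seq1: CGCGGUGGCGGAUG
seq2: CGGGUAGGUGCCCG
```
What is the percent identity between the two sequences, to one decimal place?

50.0%

Mismatches at positions 3, 5, 6, 9, 11, 12, 13 (1-based): 7 of 14.
Identical positions: 7/14 = 50% → 50.0%.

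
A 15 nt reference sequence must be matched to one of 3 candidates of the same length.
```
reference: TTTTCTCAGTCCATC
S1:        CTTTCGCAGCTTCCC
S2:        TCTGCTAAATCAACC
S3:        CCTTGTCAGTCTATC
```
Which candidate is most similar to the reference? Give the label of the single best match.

S3

S1 differs at 7 positions; S2 differs at 6 positions; S3 differs at 4 positions. The closest is S3.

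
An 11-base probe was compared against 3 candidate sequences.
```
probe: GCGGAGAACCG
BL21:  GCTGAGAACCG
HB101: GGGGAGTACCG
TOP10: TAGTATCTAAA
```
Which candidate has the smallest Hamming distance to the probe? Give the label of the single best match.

BL21

Hamming distances to probe — BL21: 1; HB101: 2; TOP10: 9.
Smallest is BL21 with 1 mismatch.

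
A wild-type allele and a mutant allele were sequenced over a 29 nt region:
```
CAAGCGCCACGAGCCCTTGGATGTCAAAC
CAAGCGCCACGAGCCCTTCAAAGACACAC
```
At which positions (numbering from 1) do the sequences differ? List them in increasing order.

Scanning 1-based: 19: G/C; 20: G/A; 22: T/A; 24: T/A; 27: A/C.

19, 20, 22, 24, 27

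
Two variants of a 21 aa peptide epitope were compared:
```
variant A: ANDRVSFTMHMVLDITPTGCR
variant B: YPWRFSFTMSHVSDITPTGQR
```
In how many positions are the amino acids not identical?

8

The sequences differ at positions 1, 2, 3, 5, 10, 11, 13, 20 (1-based) — 8 in total.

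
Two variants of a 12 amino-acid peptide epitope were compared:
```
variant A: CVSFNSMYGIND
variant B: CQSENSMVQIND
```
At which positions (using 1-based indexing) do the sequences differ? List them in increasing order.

2, 4, 8, 9

Scanning 1-based: 2: V/Q; 4: F/E; 8: Y/V; 9: G/Q.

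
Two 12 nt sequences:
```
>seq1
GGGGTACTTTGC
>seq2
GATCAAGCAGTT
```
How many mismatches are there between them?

10

Comparing position by position, 10 positions differ: 2 (G/A), 3 (G/T), 4 (G/C), 5 (T/A), 7 (C/G), 8 (T/C), 9 (T/A), 10 (T/G), 11 (G/T), 12 (C/T).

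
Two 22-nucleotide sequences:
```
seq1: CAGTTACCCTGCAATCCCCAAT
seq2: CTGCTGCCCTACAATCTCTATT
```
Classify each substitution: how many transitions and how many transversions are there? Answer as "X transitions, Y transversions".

Mismatches (1-based):
position 2: A→T (purine→pyrimidine, transversion)
position 4: T→C (pyrimidine→pyrimidine, transition)
position 6: A→G (purine→purine, transition)
position 11: G→A (purine→purine, transition)
position 17: C→T (pyrimidine→pyrimidine, transition)
position 19: C→T (pyrimidine→pyrimidine, transition)
position 21: A→T (purine→pyrimidine, transversion)

5 transitions, 2 transversions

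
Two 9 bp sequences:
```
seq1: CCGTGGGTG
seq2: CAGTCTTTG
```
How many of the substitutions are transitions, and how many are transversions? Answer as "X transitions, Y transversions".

Transitions (purine↔purine or pyrimidine↔pyrimidine): none.
Transversions (purine↔pyrimidine): 2 C→A, 5 G→C, 6 G→T, 7 G→T.

0 transitions, 4 transversions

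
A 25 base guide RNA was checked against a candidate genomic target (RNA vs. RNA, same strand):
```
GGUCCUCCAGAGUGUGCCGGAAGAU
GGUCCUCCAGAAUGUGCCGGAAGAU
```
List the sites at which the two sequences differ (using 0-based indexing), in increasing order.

11

Scanning 0-based: 11: G/A.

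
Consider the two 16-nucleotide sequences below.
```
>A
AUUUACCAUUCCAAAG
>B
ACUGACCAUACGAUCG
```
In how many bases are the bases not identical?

Mismatches (1-based): base 2: U→C; base 4: U→G; base 10: U→A; base 12: C→G; base 14: A→U; base 15: A→C.

6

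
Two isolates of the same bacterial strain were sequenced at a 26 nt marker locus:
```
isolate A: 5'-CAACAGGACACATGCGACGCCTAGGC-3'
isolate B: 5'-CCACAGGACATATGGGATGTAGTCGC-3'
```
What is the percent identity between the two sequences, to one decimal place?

65.4%

Mismatches at positions 2, 11, 15, 18, 20, 21, 22, 23, 24 (1-based): 9 of 26.
Identical positions: 17/26 = 65.38% → 65.4%.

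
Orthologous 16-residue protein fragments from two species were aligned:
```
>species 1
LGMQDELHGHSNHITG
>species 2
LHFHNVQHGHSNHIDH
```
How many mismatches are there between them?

The sequences differ at positions 2, 3, 4, 5, 6, 7, 15, 16 (1-based) — 8 in total.

8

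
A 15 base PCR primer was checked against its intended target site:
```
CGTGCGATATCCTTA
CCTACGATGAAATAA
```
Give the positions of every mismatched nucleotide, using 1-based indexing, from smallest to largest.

2, 4, 9, 10, 11, 12, 14

Scanning 1-based: 2: G/C; 4: G/A; 9: A/G; 10: T/A; 11: C/A; 12: C/A; 14: T/A.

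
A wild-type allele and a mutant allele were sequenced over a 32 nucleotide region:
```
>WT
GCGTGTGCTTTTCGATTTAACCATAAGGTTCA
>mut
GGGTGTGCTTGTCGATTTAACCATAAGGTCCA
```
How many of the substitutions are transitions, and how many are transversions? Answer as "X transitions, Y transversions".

1 transition, 2 transversions

Mismatches (1-based):
position 2: C→G (pyrimidine→purine, transversion)
position 11: T→G (pyrimidine→purine, transversion)
position 30: T→C (pyrimidine→pyrimidine, transition)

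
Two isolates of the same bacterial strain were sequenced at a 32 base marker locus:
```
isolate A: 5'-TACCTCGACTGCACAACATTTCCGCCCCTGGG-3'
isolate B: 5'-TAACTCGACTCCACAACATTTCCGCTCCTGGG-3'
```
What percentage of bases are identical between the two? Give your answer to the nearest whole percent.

3 positions differ (3, 11, 26), so 29 of 32 match: 29/32 = 90.62%.

91%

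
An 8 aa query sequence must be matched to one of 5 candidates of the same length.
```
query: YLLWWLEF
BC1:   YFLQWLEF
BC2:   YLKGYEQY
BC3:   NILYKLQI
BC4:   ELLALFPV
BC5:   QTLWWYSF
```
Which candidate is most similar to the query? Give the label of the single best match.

Hamming distances to query — BC1: 2; BC2: 6; BC3: 6; BC4: 6; BC5: 4.
Smallest is BC1 with 2 mismatches.

BC1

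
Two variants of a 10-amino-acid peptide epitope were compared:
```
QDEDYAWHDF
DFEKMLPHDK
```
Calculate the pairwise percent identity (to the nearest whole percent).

Mismatches at positions 1, 2, 4, 5, 6, 7, 10 (1-based): 7 of 10.
Identical positions: 3/10 = 30% → 30%.

30%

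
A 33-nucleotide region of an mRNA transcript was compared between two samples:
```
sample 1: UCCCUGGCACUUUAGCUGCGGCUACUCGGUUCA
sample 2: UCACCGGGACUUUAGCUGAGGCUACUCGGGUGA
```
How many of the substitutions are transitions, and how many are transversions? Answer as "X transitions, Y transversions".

1 transition, 5 transversions

Transitions (purine↔purine or pyrimidine↔pyrimidine): 5 U→C.
Transversions (purine↔pyrimidine): 3 C→A, 8 C→G, 19 C→A, 30 U→G, 32 C→G.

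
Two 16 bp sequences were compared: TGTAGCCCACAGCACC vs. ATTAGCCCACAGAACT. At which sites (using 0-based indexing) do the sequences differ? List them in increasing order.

0, 1, 12, 15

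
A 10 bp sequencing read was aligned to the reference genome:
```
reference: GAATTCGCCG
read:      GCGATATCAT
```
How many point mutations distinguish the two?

7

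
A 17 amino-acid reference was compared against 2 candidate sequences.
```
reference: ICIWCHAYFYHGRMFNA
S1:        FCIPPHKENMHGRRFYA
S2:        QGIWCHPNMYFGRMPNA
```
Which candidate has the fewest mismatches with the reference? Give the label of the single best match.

S2

S1 differs at 9 residues; S2 differs at 7 residues. The closest is S2.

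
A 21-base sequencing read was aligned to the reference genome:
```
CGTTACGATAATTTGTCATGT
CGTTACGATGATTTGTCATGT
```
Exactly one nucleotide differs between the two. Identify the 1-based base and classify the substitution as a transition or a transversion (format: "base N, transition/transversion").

base 10, transition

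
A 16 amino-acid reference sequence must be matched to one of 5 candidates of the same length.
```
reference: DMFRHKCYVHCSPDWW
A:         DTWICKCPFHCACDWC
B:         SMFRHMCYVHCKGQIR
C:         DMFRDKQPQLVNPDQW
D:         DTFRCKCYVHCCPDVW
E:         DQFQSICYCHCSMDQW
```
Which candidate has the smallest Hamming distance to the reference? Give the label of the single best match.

D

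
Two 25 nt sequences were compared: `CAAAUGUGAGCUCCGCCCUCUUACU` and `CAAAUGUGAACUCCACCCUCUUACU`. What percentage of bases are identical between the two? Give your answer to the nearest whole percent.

Mismatches at positions 10, 15 (1-based): 2 of 25.
Identical positions: 23/25 = 92% → 92%.

92%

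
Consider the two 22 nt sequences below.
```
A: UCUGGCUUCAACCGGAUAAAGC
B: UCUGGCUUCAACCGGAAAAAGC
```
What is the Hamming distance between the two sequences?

The sequences differ at positions 17 (1-based) — 1 in total.

1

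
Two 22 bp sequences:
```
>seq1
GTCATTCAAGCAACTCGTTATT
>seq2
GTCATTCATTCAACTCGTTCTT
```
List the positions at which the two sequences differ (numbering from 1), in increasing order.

Scanning 1-based: 9: A/T; 10: G/T; 20: A/C.

9, 10, 20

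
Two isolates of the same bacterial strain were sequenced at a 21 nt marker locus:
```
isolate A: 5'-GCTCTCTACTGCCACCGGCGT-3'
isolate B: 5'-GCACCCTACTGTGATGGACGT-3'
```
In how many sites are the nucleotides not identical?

Comparing position by position, 7 sites differ: 3 (T/A), 5 (T/C), 12 (C/T), 13 (C/G), 15 (C/T), 16 (C/G), 18 (G/A).

7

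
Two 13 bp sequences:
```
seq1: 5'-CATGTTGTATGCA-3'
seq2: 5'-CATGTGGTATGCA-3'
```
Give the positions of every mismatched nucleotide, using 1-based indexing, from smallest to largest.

6

Scanning 1-based: 6: T/G.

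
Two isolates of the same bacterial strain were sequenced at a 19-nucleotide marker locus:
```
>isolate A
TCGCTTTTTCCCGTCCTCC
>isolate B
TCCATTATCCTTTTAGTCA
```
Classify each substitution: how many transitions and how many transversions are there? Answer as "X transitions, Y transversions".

3 transitions, 7 transversions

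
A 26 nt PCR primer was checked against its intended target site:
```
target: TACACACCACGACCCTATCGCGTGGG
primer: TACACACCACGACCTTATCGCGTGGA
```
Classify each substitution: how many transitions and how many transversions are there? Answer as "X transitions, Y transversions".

2 transitions, 0 transversions

Mismatches (1-based):
position 15: C→T (pyrimidine→pyrimidine, transition)
position 26: G→A (purine→purine, transition)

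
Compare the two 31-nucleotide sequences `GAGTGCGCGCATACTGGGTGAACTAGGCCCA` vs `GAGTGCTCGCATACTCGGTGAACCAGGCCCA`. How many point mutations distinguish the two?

3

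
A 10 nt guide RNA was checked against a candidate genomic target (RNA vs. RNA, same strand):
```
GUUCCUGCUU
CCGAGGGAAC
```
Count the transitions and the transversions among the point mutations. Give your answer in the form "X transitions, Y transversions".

Mismatches (1-based):
site 1: G→C (purine→pyrimidine, transversion)
site 2: U→C (pyrimidine→pyrimidine, transition)
site 3: U→G (pyrimidine→purine, transversion)
site 4: C→A (pyrimidine→purine, transversion)
site 5: C→G (pyrimidine→purine, transversion)
site 6: U→G (pyrimidine→purine, transversion)
site 8: C→A (pyrimidine→purine, transversion)
site 9: U→A (pyrimidine→purine, transversion)
site 10: U→C (pyrimidine→pyrimidine, transition)

2 transitions, 7 transversions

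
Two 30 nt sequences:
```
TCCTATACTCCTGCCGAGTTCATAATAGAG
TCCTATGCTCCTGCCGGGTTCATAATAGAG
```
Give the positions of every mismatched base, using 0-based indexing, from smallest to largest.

6, 16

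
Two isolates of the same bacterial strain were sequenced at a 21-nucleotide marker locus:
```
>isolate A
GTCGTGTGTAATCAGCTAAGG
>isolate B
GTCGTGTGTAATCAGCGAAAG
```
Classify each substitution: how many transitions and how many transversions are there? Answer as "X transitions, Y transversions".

Transitions (purine↔purine or pyrimidine↔pyrimidine): 20 G→A.
Transversions (purine↔pyrimidine): 17 T→G.

1 transition, 1 transversion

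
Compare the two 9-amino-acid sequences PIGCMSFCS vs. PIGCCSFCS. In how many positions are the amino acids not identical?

Comparing position by position, 1 position differs: 5 (M/C).

1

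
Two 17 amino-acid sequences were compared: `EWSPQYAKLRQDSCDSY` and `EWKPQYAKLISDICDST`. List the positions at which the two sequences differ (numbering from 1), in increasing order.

Differences at position 3 (S→K), position 10 (R→I), position 11 (Q→S), position 13 (S→I), position 17 (Y→T).

3, 10, 11, 13, 17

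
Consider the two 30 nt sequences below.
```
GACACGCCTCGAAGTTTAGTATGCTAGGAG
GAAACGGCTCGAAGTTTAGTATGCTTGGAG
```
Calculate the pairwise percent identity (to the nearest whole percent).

90%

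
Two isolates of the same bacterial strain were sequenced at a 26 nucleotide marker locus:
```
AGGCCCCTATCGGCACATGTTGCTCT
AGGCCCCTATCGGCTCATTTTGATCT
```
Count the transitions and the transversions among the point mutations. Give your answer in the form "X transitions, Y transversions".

0 transitions, 3 transversions

Mismatches (1-based):
base 15: A→T (purine→pyrimidine, transversion)
base 19: G→T (purine→pyrimidine, transversion)
base 23: C→A (pyrimidine→purine, transversion)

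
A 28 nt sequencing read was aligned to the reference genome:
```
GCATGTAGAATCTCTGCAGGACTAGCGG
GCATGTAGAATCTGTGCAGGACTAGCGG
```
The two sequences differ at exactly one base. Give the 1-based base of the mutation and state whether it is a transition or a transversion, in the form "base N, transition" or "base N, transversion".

The sequences differ only at base 14: C→G (pyrimidine→purine), a transversion.

base 14, transversion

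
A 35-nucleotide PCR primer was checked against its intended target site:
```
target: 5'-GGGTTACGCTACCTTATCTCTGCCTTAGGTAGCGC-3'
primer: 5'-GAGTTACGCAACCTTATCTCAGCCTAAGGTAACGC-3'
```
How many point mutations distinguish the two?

The sequences differ at bases 2, 10, 21, 26, 32 (1-based) — 5 in total.

5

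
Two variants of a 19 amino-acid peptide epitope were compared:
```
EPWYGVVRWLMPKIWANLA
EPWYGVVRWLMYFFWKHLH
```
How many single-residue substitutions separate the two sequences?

6

The sequences differ at residues 12, 13, 14, 16, 17, 19 (1-based) — 6 in total.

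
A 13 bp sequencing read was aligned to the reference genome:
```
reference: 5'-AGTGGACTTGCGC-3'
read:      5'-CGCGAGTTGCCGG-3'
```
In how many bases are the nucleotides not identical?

8

The sequences differ at bases 1, 3, 5, 6, 7, 9, 10, 13 (1-based) — 8 in total.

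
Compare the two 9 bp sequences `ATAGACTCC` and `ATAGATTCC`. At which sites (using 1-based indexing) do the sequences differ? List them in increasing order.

Differences at site 6 (C→T).

6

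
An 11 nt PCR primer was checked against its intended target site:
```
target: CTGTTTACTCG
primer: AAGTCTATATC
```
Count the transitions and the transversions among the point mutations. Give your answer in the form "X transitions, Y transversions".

Mismatches (1-based):
base 1: C→A (pyrimidine→purine, transversion)
base 2: T→A (pyrimidine→purine, transversion)
base 5: T→C (pyrimidine→pyrimidine, transition)
base 8: C→T (pyrimidine→pyrimidine, transition)
base 9: T→A (pyrimidine→purine, transversion)
base 10: C→T (pyrimidine→pyrimidine, transition)
base 11: G→C (purine→pyrimidine, transversion)

3 transitions, 4 transversions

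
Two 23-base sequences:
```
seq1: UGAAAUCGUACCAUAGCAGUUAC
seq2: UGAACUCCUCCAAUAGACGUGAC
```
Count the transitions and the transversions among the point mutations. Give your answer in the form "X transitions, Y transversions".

Transitions (purine↔purine or pyrimidine↔pyrimidine): none.
Transversions (purine↔pyrimidine): 5 A→C, 8 G→C, 10 A→C, 12 C→A, 17 C→A, 18 A→C, 21 U→G.

0 transitions, 7 transversions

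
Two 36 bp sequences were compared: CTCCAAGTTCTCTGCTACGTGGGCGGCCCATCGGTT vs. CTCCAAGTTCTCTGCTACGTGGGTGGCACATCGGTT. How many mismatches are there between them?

2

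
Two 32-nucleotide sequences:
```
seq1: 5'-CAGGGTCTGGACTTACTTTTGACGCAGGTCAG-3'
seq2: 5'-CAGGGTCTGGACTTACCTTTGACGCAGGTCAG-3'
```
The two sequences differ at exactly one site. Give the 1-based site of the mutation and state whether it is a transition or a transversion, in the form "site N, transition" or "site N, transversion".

The sequences differ only at site 17: T→C (pyrimidine→pyrimidine), a transition.

site 17, transition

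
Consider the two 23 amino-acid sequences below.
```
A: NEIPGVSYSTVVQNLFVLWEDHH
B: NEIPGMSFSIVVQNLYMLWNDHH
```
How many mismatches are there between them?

6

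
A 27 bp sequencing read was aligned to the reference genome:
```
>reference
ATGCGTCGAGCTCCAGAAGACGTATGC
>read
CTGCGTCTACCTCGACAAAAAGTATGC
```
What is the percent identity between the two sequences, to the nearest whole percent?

7 positions differ (1, 8, 10, 14, 16, 19, 21), so 20 of 27 match: 20/27 = 74.07%.

74%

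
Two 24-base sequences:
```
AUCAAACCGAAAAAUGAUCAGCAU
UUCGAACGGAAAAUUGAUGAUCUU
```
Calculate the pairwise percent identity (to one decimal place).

Mismatches at positions 1, 4, 8, 14, 19, 21, 23 (1-based): 7 of 24.
Identical positions: 17/24 = 70.83% → 70.8%.

70.8%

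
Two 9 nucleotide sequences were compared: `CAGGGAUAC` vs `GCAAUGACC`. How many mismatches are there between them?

8

Comparing position by position, 8 positions differ: 1 (C/G), 2 (A/C), 3 (G/A), 4 (G/A), 5 (G/U), 6 (A/G), 7 (U/A), 8 (A/C).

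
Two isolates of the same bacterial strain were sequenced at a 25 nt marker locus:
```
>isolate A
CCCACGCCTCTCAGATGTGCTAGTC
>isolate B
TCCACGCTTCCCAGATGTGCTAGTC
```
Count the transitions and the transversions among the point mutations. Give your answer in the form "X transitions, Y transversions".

3 transitions, 0 transversions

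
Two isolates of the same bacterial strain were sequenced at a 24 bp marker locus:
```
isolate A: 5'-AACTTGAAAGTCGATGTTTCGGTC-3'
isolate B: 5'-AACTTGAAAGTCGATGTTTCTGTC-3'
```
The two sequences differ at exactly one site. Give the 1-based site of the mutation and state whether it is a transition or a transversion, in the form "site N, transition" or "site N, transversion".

Site 21 changes G→T. G is a purine and T is a pyrimidine, so this is a transversion.

site 21, transversion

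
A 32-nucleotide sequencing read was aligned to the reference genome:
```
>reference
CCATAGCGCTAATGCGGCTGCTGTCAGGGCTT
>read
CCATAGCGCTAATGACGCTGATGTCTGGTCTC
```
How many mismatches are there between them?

Comparing position by position, 6 bases differ: 15 (C/A), 16 (G/C), 21 (C/A), 26 (A/T), 29 (G/T), 32 (T/C).

6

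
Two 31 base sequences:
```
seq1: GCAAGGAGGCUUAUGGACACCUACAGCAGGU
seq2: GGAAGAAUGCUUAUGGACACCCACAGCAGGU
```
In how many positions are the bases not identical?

Comparing position by position, 4 positions differ: 2 (C/G), 6 (G/A), 8 (G/U), 22 (U/C).

4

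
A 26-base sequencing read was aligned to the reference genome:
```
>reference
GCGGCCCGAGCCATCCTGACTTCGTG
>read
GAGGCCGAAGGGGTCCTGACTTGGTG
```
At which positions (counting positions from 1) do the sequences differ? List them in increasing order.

2, 7, 8, 11, 12, 13, 23

Differences at position 2 (C→A), position 7 (C→G), position 8 (G→A), position 11 (C→G), position 12 (C→G), position 13 (A→G), position 23 (C→G).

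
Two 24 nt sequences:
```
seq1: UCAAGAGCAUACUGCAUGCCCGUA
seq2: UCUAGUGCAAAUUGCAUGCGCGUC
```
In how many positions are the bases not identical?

Mismatches (1-based): position 3: A→U; position 6: A→U; position 10: U→A; position 12: C→U; position 20: C→G; position 24: A→C.

6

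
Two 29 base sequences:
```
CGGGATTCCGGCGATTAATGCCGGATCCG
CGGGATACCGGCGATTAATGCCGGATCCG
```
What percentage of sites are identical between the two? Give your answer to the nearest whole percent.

97%

Mismatch at position 7 (1-based): 1 of 29.
Identical positions: 28/29 = 96.55% → 97%.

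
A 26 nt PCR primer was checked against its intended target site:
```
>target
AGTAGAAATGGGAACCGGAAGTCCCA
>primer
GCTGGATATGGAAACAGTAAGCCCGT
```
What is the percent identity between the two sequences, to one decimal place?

10 positions differ (1, 2, 4, 7, 12, 16, 18, 22, 25, 26), so 16 of 26 match: 16/26 = 61.54%.

61.5%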